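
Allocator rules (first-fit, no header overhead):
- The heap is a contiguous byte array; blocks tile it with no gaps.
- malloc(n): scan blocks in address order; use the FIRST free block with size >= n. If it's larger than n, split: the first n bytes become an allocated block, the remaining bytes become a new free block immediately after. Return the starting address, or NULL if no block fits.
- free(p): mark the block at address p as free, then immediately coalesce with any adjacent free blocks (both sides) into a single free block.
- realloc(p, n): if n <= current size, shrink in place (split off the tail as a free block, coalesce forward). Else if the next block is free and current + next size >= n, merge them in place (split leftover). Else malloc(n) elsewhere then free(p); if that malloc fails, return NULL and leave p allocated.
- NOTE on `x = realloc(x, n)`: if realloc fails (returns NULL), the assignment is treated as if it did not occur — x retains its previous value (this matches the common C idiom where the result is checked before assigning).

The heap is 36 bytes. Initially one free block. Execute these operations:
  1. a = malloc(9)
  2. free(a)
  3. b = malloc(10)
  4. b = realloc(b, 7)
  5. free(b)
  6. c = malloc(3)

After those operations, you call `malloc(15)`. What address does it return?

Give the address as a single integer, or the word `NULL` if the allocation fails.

Answer: 3

Derivation:
Op 1: a = malloc(9) -> a = 0; heap: [0-8 ALLOC][9-35 FREE]
Op 2: free(a) -> (freed a); heap: [0-35 FREE]
Op 3: b = malloc(10) -> b = 0; heap: [0-9 ALLOC][10-35 FREE]
Op 4: b = realloc(b, 7) -> b = 0; heap: [0-6 ALLOC][7-35 FREE]
Op 5: free(b) -> (freed b); heap: [0-35 FREE]
Op 6: c = malloc(3) -> c = 0; heap: [0-2 ALLOC][3-35 FREE]
malloc(15): first-fit scan over [0-2 ALLOC][3-35 FREE] -> 3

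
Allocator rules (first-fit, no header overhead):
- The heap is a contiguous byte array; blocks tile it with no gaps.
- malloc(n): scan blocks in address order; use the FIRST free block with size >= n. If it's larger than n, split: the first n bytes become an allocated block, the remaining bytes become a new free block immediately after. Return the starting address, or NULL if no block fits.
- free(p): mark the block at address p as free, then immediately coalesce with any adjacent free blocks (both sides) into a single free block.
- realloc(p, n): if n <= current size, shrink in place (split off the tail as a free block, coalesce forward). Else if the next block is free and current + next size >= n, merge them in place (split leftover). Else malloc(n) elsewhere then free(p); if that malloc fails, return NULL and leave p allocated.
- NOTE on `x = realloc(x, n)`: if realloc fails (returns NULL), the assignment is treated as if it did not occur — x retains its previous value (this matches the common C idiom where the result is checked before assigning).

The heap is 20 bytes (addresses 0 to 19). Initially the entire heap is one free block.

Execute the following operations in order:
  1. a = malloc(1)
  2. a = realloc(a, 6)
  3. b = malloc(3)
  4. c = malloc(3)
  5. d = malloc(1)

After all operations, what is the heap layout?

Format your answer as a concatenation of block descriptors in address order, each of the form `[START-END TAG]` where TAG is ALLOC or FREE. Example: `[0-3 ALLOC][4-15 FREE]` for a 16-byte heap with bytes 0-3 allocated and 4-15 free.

Answer: [0-5 ALLOC][6-8 ALLOC][9-11 ALLOC][12-12 ALLOC][13-19 FREE]

Derivation:
Op 1: a = malloc(1) -> a = 0; heap: [0-0 ALLOC][1-19 FREE]
Op 2: a = realloc(a, 6) -> a = 0; heap: [0-5 ALLOC][6-19 FREE]
Op 3: b = malloc(3) -> b = 6; heap: [0-5 ALLOC][6-8 ALLOC][9-19 FREE]
Op 4: c = malloc(3) -> c = 9; heap: [0-5 ALLOC][6-8 ALLOC][9-11 ALLOC][12-19 FREE]
Op 5: d = malloc(1) -> d = 12; heap: [0-5 ALLOC][6-8 ALLOC][9-11 ALLOC][12-12 ALLOC][13-19 FREE]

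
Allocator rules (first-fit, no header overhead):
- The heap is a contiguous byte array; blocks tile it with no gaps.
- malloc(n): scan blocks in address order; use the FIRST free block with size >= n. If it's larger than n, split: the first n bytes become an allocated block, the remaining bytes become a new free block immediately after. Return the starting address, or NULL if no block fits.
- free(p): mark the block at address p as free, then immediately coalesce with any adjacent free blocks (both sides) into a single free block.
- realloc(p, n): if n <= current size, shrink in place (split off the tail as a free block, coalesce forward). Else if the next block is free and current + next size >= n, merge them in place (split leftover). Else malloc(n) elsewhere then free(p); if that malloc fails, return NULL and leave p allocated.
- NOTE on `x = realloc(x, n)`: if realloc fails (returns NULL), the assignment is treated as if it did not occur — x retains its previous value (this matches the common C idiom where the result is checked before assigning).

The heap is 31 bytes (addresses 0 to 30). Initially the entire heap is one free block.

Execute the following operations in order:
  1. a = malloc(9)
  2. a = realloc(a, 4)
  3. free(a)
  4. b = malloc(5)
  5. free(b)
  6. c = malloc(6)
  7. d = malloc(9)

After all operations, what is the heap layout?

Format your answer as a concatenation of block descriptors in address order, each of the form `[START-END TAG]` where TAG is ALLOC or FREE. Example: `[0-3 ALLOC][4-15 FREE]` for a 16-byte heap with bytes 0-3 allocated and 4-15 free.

Op 1: a = malloc(9) -> a = 0; heap: [0-8 ALLOC][9-30 FREE]
Op 2: a = realloc(a, 4) -> a = 0; heap: [0-3 ALLOC][4-30 FREE]
Op 3: free(a) -> (freed a); heap: [0-30 FREE]
Op 4: b = malloc(5) -> b = 0; heap: [0-4 ALLOC][5-30 FREE]
Op 5: free(b) -> (freed b); heap: [0-30 FREE]
Op 6: c = malloc(6) -> c = 0; heap: [0-5 ALLOC][6-30 FREE]
Op 7: d = malloc(9) -> d = 6; heap: [0-5 ALLOC][6-14 ALLOC][15-30 FREE]

Answer: [0-5 ALLOC][6-14 ALLOC][15-30 FREE]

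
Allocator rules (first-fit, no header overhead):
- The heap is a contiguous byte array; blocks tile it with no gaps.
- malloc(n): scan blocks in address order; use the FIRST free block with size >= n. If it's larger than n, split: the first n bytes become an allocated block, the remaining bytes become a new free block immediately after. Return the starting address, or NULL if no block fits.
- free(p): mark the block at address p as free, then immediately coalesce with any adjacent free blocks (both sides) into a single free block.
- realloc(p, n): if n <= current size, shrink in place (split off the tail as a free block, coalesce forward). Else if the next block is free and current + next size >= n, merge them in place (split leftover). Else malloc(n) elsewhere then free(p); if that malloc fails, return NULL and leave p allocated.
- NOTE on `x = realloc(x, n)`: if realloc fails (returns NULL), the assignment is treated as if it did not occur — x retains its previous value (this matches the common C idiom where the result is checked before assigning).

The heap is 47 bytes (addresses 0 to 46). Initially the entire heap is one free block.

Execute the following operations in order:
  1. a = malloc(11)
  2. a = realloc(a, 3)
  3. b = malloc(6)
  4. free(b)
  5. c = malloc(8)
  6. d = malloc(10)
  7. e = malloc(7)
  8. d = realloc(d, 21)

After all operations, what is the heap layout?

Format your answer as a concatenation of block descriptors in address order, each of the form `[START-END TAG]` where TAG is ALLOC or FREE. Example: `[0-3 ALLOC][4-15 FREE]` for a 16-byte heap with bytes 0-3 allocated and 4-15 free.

Op 1: a = malloc(11) -> a = 0; heap: [0-10 ALLOC][11-46 FREE]
Op 2: a = realloc(a, 3) -> a = 0; heap: [0-2 ALLOC][3-46 FREE]
Op 3: b = malloc(6) -> b = 3; heap: [0-2 ALLOC][3-8 ALLOC][9-46 FREE]
Op 4: free(b) -> (freed b); heap: [0-2 ALLOC][3-46 FREE]
Op 5: c = malloc(8) -> c = 3; heap: [0-2 ALLOC][3-10 ALLOC][11-46 FREE]
Op 6: d = malloc(10) -> d = 11; heap: [0-2 ALLOC][3-10 ALLOC][11-20 ALLOC][21-46 FREE]
Op 7: e = malloc(7) -> e = 21; heap: [0-2 ALLOC][3-10 ALLOC][11-20 ALLOC][21-27 ALLOC][28-46 FREE]
Op 8: d = realloc(d, 21) -> NULL (d unchanged); heap: [0-2 ALLOC][3-10 ALLOC][11-20 ALLOC][21-27 ALLOC][28-46 FREE]

Answer: [0-2 ALLOC][3-10 ALLOC][11-20 ALLOC][21-27 ALLOC][28-46 FREE]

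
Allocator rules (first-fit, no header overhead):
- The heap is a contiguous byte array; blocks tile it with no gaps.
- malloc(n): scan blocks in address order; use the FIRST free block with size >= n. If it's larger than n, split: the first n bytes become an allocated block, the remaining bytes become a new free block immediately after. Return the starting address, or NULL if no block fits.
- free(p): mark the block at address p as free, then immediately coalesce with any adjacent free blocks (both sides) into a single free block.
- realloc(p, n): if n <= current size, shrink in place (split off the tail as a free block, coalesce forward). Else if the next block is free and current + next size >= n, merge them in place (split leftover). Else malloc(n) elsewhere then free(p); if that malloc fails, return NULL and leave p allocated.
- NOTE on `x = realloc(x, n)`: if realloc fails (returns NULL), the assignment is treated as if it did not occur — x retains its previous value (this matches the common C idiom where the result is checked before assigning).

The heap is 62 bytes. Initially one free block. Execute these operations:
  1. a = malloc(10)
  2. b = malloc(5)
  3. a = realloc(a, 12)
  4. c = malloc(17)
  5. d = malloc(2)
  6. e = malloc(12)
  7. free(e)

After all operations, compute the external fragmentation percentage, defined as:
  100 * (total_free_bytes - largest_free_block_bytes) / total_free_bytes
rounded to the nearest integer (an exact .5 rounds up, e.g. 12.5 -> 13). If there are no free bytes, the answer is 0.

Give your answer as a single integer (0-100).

Answer: 31

Derivation:
Op 1: a = malloc(10) -> a = 0; heap: [0-9 ALLOC][10-61 FREE]
Op 2: b = malloc(5) -> b = 10; heap: [0-9 ALLOC][10-14 ALLOC][15-61 FREE]
Op 3: a = realloc(a, 12) -> a = 15; heap: [0-9 FREE][10-14 ALLOC][15-26 ALLOC][27-61 FREE]
Op 4: c = malloc(17) -> c = 27; heap: [0-9 FREE][10-14 ALLOC][15-26 ALLOC][27-43 ALLOC][44-61 FREE]
Op 5: d = malloc(2) -> d = 0; heap: [0-1 ALLOC][2-9 FREE][10-14 ALLOC][15-26 ALLOC][27-43 ALLOC][44-61 FREE]
Op 6: e = malloc(12) -> e = 44; heap: [0-1 ALLOC][2-9 FREE][10-14 ALLOC][15-26 ALLOC][27-43 ALLOC][44-55 ALLOC][56-61 FREE]
Op 7: free(e) -> (freed e); heap: [0-1 ALLOC][2-9 FREE][10-14 ALLOC][15-26 ALLOC][27-43 ALLOC][44-61 FREE]
Free blocks: [8 18] total_free=26 largest=18 -> 100*(26-18)/26 = 800/26 ≈ 30.769 -> rounds to 31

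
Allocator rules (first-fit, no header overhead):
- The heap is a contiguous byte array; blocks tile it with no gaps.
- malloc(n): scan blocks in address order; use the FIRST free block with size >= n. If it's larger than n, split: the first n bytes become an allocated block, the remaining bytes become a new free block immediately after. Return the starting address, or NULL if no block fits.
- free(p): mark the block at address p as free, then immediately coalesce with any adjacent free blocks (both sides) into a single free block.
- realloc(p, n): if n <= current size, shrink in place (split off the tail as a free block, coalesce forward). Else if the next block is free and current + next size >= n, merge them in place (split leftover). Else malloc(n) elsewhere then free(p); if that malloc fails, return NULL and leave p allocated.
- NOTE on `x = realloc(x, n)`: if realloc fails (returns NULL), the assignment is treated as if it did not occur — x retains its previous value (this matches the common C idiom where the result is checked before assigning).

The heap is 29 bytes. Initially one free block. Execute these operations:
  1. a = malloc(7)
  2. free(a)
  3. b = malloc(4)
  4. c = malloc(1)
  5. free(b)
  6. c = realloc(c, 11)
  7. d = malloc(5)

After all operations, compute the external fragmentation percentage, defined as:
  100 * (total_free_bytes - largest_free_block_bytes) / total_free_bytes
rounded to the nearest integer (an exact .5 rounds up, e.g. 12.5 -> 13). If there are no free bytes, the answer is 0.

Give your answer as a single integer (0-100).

Op 1: a = malloc(7) -> a = 0; heap: [0-6 ALLOC][7-28 FREE]
Op 2: free(a) -> (freed a); heap: [0-28 FREE]
Op 3: b = malloc(4) -> b = 0; heap: [0-3 ALLOC][4-28 FREE]
Op 4: c = malloc(1) -> c = 4; heap: [0-3 ALLOC][4-4 ALLOC][5-28 FREE]
Op 5: free(b) -> (freed b); heap: [0-3 FREE][4-4 ALLOC][5-28 FREE]
Op 6: c = realloc(c, 11) -> c = 4; heap: [0-3 FREE][4-14 ALLOC][15-28 FREE]
Op 7: d = malloc(5) -> d = 15; heap: [0-3 FREE][4-14 ALLOC][15-19 ALLOC][20-28 FREE]
Free blocks: [4 9] total_free=13 largest=9 -> 100*(13-9)/13 = 400/13 ≈ 30.769 -> rounds to 31

Answer: 31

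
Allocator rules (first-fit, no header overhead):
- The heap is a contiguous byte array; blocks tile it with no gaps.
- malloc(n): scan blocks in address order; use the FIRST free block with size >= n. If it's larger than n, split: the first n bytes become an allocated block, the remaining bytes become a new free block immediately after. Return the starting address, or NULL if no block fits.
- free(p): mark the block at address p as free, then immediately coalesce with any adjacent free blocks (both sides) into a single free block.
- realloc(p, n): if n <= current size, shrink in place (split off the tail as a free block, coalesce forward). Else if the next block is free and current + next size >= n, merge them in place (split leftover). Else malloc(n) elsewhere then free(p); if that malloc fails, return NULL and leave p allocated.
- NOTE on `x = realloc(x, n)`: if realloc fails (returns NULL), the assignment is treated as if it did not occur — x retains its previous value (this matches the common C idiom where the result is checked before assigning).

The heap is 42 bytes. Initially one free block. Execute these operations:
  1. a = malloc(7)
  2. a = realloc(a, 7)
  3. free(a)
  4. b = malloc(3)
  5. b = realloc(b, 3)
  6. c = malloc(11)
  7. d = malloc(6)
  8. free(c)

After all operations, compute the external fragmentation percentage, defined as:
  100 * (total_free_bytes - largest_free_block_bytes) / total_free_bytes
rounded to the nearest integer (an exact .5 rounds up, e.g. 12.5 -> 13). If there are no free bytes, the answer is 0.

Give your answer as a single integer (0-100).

Op 1: a = malloc(7) -> a = 0; heap: [0-6 ALLOC][7-41 FREE]
Op 2: a = realloc(a, 7) -> a = 0; heap: [0-6 ALLOC][7-41 FREE]
Op 3: free(a) -> (freed a); heap: [0-41 FREE]
Op 4: b = malloc(3) -> b = 0; heap: [0-2 ALLOC][3-41 FREE]
Op 5: b = realloc(b, 3) -> b = 0; heap: [0-2 ALLOC][3-41 FREE]
Op 6: c = malloc(11) -> c = 3; heap: [0-2 ALLOC][3-13 ALLOC][14-41 FREE]
Op 7: d = malloc(6) -> d = 14; heap: [0-2 ALLOC][3-13 ALLOC][14-19 ALLOC][20-41 FREE]
Op 8: free(c) -> (freed c); heap: [0-2 ALLOC][3-13 FREE][14-19 ALLOC][20-41 FREE]
Free blocks: [11 22] total_free=33 largest=22 -> 100*(33-22)/33 = 1100/33 ≈ 33.333 -> rounds to 33

Answer: 33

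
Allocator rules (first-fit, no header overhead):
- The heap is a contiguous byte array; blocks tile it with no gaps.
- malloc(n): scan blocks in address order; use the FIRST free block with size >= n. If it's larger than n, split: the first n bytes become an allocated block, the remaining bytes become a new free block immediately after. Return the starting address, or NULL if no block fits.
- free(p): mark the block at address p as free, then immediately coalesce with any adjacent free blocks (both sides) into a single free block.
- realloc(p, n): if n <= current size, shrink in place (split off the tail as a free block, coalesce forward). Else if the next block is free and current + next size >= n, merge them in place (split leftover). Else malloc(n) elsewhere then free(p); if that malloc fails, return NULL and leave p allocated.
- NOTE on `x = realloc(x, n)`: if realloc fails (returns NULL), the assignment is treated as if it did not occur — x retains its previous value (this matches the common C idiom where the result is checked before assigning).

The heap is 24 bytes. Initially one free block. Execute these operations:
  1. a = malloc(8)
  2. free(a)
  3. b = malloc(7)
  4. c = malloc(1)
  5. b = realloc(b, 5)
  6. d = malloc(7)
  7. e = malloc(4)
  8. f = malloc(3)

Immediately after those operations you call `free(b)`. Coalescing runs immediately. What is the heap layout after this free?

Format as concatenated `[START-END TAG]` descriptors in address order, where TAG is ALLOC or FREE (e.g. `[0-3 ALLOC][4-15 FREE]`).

Answer: [0-6 FREE][7-7 ALLOC][8-14 ALLOC][15-18 ALLOC][19-21 ALLOC][22-23 FREE]

Derivation:
Op 1: a = malloc(8) -> a = 0; heap: [0-7 ALLOC][8-23 FREE]
Op 2: free(a) -> (freed a); heap: [0-23 FREE]
Op 3: b = malloc(7) -> b = 0; heap: [0-6 ALLOC][7-23 FREE]
Op 4: c = malloc(1) -> c = 7; heap: [0-6 ALLOC][7-7 ALLOC][8-23 FREE]
Op 5: b = realloc(b, 5) -> b = 0; heap: [0-4 ALLOC][5-6 FREE][7-7 ALLOC][8-23 FREE]
Op 6: d = malloc(7) -> d = 8; heap: [0-4 ALLOC][5-6 FREE][7-7 ALLOC][8-14 ALLOC][15-23 FREE]
Op 7: e = malloc(4) -> e = 15; heap: [0-4 ALLOC][5-6 FREE][7-7 ALLOC][8-14 ALLOC][15-18 ALLOC][19-23 FREE]
Op 8: f = malloc(3) -> f = 19; heap: [0-4 ALLOC][5-6 FREE][7-7 ALLOC][8-14 ALLOC][15-18 ALLOC][19-21 ALLOC][22-23 FREE]
free(b): b = 0 -> block [0-4 ALLOC]; mark free, coalesce with adjacent free neighbors -> [0-6 FREE][7-7 ALLOC][8-14 ALLOC][15-18 ALLOC][19-21 ALLOC][22-23 FREE]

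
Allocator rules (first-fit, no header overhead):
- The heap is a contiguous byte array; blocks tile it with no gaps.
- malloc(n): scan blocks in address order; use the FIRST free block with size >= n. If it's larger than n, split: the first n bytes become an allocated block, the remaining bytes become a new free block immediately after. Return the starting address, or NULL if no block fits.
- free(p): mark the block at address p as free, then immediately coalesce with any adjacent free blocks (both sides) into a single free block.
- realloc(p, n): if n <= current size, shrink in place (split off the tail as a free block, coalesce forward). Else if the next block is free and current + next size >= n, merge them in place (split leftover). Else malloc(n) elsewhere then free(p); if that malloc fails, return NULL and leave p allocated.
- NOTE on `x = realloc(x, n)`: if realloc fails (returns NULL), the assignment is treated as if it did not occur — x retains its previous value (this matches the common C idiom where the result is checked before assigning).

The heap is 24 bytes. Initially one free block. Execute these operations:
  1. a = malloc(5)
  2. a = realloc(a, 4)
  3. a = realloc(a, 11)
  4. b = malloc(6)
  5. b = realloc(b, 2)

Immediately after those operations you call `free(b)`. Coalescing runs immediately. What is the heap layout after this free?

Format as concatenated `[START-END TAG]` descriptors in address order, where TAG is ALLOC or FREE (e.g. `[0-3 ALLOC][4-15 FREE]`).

Op 1: a = malloc(5) -> a = 0; heap: [0-4 ALLOC][5-23 FREE]
Op 2: a = realloc(a, 4) -> a = 0; heap: [0-3 ALLOC][4-23 FREE]
Op 3: a = realloc(a, 11) -> a = 0; heap: [0-10 ALLOC][11-23 FREE]
Op 4: b = malloc(6) -> b = 11; heap: [0-10 ALLOC][11-16 ALLOC][17-23 FREE]
Op 5: b = realloc(b, 2) -> b = 11; heap: [0-10 ALLOC][11-12 ALLOC][13-23 FREE]
free(b): b = 11 -> block [11-12 ALLOC]; mark free, coalesce with adjacent free neighbors -> [0-10 ALLOC][11-23 FREE]

Answer: [0-10 ALLOC][11-23 FREE]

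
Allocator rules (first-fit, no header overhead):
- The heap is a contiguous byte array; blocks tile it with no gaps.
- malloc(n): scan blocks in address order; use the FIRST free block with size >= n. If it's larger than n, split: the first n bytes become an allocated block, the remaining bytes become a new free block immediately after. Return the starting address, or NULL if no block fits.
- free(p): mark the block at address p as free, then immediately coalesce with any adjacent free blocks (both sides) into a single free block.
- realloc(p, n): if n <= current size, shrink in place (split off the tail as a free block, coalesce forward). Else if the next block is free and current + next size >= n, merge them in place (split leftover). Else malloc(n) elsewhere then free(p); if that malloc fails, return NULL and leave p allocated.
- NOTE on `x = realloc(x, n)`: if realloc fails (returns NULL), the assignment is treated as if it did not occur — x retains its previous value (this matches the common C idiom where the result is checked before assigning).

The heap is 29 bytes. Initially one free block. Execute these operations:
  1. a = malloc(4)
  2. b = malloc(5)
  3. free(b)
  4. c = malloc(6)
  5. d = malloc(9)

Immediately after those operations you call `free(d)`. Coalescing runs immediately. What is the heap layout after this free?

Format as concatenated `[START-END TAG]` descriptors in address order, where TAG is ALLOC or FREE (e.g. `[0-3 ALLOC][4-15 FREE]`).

Op 1: a = malloc(4) -> a = 0; heap: [0-3 ALLOC][4-28 FREE]
Op 2: b = malloc(5) -> b = 4; heap: [0-3 ALLOC][4-8 ALLOC][9-28 FREE]
Op 3: free(b) -> (freed b); heap: [0-3 ALLOC][4-28 FREE]
Op 4: c = malloc(6) -> c = 4; heap: [0-3 ALLOC][4-9 ALLOC][10-28 FREE]
Op 5: d = malloc(9) -> d = 10; heap: [0-3 ALLOC][4-9 ALLOC][10-18 ALLOC][19-28 FREE]
free(d): d = 10 -> block [10-18 ALLOC]; mark free, coalesce with adjacent free neighbors -> [0-3 ALLOC][4-9 ALLOC][10-28 FREE]

Answer: [0-3 ALLOC][4-9 ALLOC][10-28 FREE]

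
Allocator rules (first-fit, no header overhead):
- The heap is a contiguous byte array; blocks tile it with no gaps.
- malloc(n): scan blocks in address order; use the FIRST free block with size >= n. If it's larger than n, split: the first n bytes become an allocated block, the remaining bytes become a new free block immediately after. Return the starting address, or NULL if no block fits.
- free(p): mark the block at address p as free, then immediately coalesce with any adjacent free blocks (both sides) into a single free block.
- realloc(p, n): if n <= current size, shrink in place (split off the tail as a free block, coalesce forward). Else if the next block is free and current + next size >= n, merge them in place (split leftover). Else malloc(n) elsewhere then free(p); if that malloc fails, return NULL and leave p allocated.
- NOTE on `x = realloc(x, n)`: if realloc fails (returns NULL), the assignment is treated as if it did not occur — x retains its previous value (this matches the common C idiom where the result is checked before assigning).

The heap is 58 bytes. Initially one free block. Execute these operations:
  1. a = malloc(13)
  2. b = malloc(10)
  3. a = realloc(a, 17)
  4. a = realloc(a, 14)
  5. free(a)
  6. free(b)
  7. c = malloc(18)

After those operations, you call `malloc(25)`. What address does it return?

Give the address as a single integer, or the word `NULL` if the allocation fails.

Op 1: a = malloc(13) -> a = 0; heap: [0-12 ALLOC][13-57 FREE]
Op 2: b = malloc(10) -> b = 13; heap: [0-12 ALLOC][13-22 ALLOC][23-57 FREE]
Op 3: a = realloc(a, 17) -> a = 23; heap: [0-12 FREE][13-22 ALLOC][23-39 ALLOC][40-57 FREE]
Op 4: a = realloc(a, 14) -> a = 23; heap: [0-12 FREE][13-22 ALLOC][23-36 ALLOC][37-57 FREE]
Op 5: free(a) -> (freed a); heap: [0-12 FREE][13-22 ALLOC][23-57 FREE]
Op 6: free(b) -> (freed b); heap: [0-57 FREE]
Op 7: c = malloc(18) -> c = 0; heap: [0-17 ALLOC][18-57 FREE]
malloc(25): first-fit scan over [0-17 ALLOC][18-57 FREE] -> 18

Answer: 18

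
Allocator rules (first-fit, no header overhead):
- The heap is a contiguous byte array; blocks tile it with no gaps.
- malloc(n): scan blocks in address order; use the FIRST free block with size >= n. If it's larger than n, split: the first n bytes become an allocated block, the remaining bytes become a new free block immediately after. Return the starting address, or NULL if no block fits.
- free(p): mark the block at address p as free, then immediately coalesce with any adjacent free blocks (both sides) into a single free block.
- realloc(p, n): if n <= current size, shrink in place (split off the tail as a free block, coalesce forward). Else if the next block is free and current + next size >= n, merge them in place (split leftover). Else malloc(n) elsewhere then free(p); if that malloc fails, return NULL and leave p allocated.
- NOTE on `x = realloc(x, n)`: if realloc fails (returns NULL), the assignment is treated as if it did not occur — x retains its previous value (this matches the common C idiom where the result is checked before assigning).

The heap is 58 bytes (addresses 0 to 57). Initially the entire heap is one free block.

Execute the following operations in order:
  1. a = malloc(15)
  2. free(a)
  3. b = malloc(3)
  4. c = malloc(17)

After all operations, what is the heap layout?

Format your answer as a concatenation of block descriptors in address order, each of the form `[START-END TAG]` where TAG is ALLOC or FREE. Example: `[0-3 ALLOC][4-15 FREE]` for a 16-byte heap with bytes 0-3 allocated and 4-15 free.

Answer: [0-2 ALLOC][3-19 ALLOC][20-57 FREE]

Derivation:
Op 1: a = malloc(15) -> a = 0; heap: [0-14 ALLOC][15-57 FREE]
Op 2: free(a) -> (freed a); heap: [0-57 FREE]
Op 3: b = malloc(3) -> b = 0; heap: [0-2 ALLOC][3-57 FREE]
Op 4: c = malloc(17) -> c = 3; heap: [0-2 ALLOC][3-19 ALLOC][20-57 FREE]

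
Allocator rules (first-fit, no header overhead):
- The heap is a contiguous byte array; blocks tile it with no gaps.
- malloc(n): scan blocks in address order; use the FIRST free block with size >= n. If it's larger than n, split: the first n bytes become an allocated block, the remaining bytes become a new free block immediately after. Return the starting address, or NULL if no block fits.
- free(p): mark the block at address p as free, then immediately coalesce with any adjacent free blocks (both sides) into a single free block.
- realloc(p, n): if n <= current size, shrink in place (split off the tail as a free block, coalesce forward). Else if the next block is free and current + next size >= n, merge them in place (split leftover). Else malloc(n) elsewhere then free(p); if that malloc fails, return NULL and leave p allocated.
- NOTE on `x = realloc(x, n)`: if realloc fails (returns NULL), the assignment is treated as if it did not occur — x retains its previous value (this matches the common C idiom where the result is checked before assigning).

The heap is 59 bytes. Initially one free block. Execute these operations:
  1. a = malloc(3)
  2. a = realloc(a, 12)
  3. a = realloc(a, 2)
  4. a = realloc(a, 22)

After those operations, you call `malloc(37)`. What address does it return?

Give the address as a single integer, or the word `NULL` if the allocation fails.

Op 1: a = malloc(3) -> a = 0; heap: [0-2 ALLOC][3-58 FREE]
Op 2: a = realloc(a, 12) -> a = 0; heap: [0-11 ALLOC][12-58 FREE]
Op 3: a = realloc(a, 2) -> a = 0; heap: [0-1 ALLOC][2-58 FREE]
Op 4: a = realloc(a, 22) -> a = 0; heap: [0-21 ALLOC][22-58 FREE]
malloc(37): first-fit scan over [0-21 ALLOC][22-58 FREE] -> 22

Answer: 22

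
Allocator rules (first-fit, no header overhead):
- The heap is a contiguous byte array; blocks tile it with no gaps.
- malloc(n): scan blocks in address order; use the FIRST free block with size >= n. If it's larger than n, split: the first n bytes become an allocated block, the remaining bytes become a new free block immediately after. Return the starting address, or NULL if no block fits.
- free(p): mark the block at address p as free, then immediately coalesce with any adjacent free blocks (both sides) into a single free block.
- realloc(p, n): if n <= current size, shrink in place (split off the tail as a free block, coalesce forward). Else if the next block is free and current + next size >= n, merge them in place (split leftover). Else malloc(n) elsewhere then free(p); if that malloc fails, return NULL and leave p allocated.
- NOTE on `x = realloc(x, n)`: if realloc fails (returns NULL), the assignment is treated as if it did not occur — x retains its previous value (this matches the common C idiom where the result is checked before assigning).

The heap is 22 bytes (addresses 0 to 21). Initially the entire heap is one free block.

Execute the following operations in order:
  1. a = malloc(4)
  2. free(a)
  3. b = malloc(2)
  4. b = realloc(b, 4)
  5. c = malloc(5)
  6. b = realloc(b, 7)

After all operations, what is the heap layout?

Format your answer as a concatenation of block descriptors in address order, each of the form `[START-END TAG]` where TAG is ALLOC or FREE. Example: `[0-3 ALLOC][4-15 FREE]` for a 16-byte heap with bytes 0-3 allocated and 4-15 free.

Op 1: a = malloc(4) -> a = 0; heap: [0-3 ALLOC][4-21 FREE]
Op 2: free(a) -> (freed a); heap: [0-21 FREE]
Op 3: b = malloc(2) -> b = 0; heap: [0-1 ALLOC][2-21 FREE]
Op 4: b = realloc(b, 4) -> b = 0; heap: [0-3 ALLOC][4-21 FREE]
Op 5: c = malloc(5) -> c = 4; heap: [0-3 ALLOC][4-8 ALLOC][9-21 FREE]
Op 6: b = realloc(b, 7) -> b = 9; heap: [0-3 FREE][4-8 ALLOC][9-15 ALLOC][16-21 FREE]

Answer: [0-3 FREE][4-8 ALLOC][9-15 ALLOC][16-21 FREE]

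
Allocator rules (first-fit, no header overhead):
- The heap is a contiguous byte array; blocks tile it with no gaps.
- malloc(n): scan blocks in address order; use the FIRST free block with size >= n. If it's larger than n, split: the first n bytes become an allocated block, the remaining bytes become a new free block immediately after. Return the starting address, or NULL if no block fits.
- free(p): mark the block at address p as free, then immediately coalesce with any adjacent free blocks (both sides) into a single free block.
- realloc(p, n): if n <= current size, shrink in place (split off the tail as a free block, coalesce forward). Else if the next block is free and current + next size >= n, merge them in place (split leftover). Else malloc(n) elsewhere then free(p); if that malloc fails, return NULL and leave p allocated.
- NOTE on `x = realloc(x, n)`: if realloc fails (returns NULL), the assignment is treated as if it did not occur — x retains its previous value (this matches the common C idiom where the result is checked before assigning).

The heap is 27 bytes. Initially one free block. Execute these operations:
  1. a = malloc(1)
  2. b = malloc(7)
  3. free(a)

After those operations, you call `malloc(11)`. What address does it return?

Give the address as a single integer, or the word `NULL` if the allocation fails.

Answer: 8

Derivation:
Op 1: a = malloc(1) -> a = 0; heap: [0-0 ALLOC][1-26 FREE]
Op 2: b = malloc(7) -> b = 1; heap: [0-0 ALLOC][1-7 ALLOC][8-26 FREE]
Op 3: free(a) -> (freed a); heap: [0-0 FREE][1-7 ALLOC][8-26 FREE]
malloc(11): first-fit scan over [0-0 FREE][1-7 ALLOC][8-26 FREE] -> 8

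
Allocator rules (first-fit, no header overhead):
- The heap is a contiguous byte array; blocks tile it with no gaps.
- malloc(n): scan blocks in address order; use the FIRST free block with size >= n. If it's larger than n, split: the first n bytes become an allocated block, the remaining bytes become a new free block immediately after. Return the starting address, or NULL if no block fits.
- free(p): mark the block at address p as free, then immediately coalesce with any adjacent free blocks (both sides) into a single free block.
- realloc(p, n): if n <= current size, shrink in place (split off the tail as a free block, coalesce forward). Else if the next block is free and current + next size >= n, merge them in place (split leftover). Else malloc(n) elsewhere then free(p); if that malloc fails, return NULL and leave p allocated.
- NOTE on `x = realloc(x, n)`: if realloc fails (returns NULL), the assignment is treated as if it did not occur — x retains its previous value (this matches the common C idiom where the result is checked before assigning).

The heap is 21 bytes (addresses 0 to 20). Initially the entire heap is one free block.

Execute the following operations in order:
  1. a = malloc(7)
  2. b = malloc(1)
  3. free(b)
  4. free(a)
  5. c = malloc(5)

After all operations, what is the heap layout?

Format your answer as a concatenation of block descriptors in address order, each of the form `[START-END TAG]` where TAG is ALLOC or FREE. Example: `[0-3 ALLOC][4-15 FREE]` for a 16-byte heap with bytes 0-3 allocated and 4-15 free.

Op 1: a = malloc(7) -> a = 0; heap: [0-6 ALLOC][7-20 FREE]
Op 2: b = malloc(1) -> b = 7; heap: [0-6 ALLOC][7-7 ALLOC][8-20 FREE]
Op 3: free(b) -> (freed b); heap: [0-6 ALLOC][7-20 FREE]
Op 4: free(a) -> (freed a); heap: [0-20 FREE]
Op 5: c = malloc(5) -> c = 0; heap: [0-4 ALLOC][5-20 FREE]

Answer: [0-4 ALLOC][5-20 FREE]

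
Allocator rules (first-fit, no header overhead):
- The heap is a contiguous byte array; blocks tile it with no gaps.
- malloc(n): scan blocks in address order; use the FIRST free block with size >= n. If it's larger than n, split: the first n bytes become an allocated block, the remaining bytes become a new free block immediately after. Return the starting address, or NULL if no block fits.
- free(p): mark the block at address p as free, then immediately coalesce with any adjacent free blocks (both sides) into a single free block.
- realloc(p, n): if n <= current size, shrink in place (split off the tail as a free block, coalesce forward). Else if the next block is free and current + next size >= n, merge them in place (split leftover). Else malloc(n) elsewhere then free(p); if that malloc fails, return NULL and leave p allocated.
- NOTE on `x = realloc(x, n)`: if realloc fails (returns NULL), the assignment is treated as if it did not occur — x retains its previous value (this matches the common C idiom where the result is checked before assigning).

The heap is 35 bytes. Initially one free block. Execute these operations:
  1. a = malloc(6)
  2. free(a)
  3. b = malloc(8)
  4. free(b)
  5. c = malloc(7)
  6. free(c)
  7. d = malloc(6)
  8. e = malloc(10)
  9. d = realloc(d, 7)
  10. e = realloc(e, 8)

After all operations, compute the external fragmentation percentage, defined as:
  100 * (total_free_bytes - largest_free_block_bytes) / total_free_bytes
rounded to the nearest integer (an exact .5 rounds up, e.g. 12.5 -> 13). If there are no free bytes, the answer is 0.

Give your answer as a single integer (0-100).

Op 1: a = malloc(6) -> a = 0; heap: [0-5 ALLOC][6-34 FREE]
Op 2: free(a) -> (freed a); heap: [0-34 FREE]
Op 3: b = malloc(8) -> b = 0; heap: [0-7 ALLOC][8-34 FREE]
Op 4: free(b) -> (freed b); heap: [0-34 FREE]
Op 5: c = malloc(7) -> c = 0; heap: [0-6 ALLOC][7-34 FREE]
Op 6: free(c) -> (freed c); heap: [0-34 FREE]
Op 7: d = malloc(6) -> d = 0; heap: [0-5 ALLOC][6-34 FREE]
Op 8: e = malloc(10) -> e = 6; heap: [0-5 ALLOC][6-15 ALLOC][16-34 FREE]
Op 9: d = realloc(d, 7) -> d = 16; heap: [0-5 FREE][6-15 ALLOC][16-22 ALLOC][23-34 FREE]
Op 10: e = realloc(e, 8) -> e = 6; heap: [0-5 FREE][6-13 ALLOC][14-15 FREE][16-22 ALLOC][23-34 FREE]
Free blocks: [6 2 12] total_free=20 largest=12 -> 100*(20-12)/20 = 800/20 = 40

Answer: 40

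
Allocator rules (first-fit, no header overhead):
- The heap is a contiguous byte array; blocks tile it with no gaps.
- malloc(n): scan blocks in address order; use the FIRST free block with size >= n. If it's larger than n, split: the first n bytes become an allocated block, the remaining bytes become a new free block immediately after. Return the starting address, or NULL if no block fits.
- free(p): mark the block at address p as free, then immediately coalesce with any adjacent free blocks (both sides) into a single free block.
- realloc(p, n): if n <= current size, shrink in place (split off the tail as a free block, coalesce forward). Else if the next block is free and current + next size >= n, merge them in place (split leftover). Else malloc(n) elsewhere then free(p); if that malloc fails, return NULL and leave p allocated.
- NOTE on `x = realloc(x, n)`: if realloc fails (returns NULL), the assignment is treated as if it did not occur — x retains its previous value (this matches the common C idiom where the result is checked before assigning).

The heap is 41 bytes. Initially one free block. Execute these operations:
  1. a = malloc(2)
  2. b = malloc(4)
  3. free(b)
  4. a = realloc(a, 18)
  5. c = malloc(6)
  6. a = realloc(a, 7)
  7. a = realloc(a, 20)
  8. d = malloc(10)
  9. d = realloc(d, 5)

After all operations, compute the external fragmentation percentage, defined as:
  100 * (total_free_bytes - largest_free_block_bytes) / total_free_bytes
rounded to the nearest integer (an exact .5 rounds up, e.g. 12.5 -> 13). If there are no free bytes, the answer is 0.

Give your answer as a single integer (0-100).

Answer: 26

Derivation:
Op 1: a = malloc(2) -> a = 0; heap: [0-1 ALLOC][2-40 FREE]
Op 2: b = malloc(4) -> b = 2; heap: [0-1 ALLOC][2-5 ALLOC][6-40 FREE]
Op 3: free(b) -> (freed b); heap: [0-1 ALLOC][2-40 FREE]
Op 4: a = realloc(a, 18) -> a = 0; heap: [0-17 ALLOC][18-40 FREE]
Op 5: c = malloc(6) -> c = 18; heap: [0-17 ALLOC][18-23 ALLOC][24-40 FREE]
Op 6: a = realloc(a, 7) -> a = 0; heap: [0-6 ALLOC][7-17 FREE][18-23 ALLOC][24-40 FREE]
Op 7: a = realloc(a, 20) -> NULL (a unchanged); heap: [0-6 ALLOC][7-17 FREE][18-23 ALLOC][24-40 FREE]
Op 8: d = malloc(10) -> d = 7; heap: [0-6 ALLOC][7-16 ALLOC][17-17 FREE][18-23 ALLOC][24-40 FREE]
Op 9: d = realloc(d, 5) -> d = 7; heap: [0-6 ALLOC][7-11 ALLOC][12-17 FREE][18-23 ALLOC][24-40 FREE]
Free blocks: [6 17] total_free=23 largest=17 -> 100*(23-17)/23 = 600/23 ≈ 26.087 -> rounds to 26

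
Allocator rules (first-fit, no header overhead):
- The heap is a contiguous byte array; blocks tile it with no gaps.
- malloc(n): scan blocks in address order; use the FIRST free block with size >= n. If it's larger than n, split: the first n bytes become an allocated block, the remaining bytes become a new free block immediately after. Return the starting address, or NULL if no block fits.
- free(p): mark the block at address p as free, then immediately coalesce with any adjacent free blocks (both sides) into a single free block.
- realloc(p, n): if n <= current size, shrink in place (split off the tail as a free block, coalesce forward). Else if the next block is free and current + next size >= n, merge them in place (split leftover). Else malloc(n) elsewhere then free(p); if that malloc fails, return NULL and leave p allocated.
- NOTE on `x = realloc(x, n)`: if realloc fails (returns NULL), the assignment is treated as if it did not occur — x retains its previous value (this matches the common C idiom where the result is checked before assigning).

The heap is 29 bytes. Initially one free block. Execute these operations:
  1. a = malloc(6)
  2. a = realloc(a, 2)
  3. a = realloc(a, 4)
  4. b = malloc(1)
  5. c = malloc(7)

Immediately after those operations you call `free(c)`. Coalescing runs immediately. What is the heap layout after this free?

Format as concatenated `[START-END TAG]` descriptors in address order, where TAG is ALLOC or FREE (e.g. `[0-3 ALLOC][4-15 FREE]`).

Op 1: a = malloc(6) -> a = 0; heap: [0-5 ALLOC][6-28 FREE]
Op 2: a = realloc(a, 2) -> a = 0; heap: [0-1 ALLOC][2-28 FREE]
Op 3: a = realloc(a, 4) -> a = 0; heap: [0-3 ALLOC][4-28 FREE]
Op 4: b = malloc(1) -> b = 4; heap: [0-3 ALLOC][4-4 ALLOC][5-28 FREE]
Op 5: c = malloc(7) -> c = 5; heap: [0-3 ALLOC][4-4 ALLOC][5-11 ALLOC][12-28 FREE]
free(c): c = 5 -> block [5-11 ALLOC]; mark free, coalesce with adjacent free neighbors -> [0-3 ALLOC][4-4 ALLOC][5-28 FREE]

Answer: [0-3 ALLOC][4-4 ALLOC][5-28 FREE]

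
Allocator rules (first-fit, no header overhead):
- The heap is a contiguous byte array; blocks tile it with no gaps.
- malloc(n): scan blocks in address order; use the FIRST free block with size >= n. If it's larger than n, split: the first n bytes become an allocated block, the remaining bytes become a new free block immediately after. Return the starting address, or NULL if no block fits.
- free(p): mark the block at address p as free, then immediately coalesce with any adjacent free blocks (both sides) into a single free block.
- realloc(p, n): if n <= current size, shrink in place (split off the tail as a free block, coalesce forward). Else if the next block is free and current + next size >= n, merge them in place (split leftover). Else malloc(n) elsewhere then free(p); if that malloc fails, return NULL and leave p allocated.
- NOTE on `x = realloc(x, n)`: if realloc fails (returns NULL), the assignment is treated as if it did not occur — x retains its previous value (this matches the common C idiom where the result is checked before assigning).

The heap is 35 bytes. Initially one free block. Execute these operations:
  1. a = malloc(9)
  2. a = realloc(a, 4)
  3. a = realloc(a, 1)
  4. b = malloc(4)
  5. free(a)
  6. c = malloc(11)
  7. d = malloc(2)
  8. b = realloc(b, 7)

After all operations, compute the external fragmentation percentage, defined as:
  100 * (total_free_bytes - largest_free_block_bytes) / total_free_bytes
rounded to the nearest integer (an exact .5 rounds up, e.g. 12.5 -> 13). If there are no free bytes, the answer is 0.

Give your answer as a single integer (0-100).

Op 1: a = malloc(9) -> a = 0; heap: [0-8 ALLOC][9-34 FREE]
Op 2: a = realloc(a, 4) -> a = 0; heap: [0-3 ALLOC][4-34 FREE]
Op 3: a = realloc(a, 1) -> a = 0; heap: [0-0 ALLOC][1-34 FREE]
Op 4: b = malloc(4) -> b = 1; heap: [0-0 ALLOC][1-4 ALLOC][5-34 FREE]
Op 5: free(a) -> (freed a); heap: [0-0 FREE][1-4 ALLOC][5-34 FREE]
Op 6: c = malloc(11) -> c = 5; heap: [0-0 FREE][1-4 ALLOC][5-15 ALLOC][16-34 FREE]
Op 7: d = malloc(2) -> d = 16; heap: [0-0 FREE][1-4 ALLOC][5-15 ALLOC][16-17 ALLOC][18-34 FREE]
Op 8: b = realloc(b, 7) -> b = 18; heap: [0-4 FREE][5-15 ALLOC][16-17 ALLOC][18-24 ALLOC][25-34 FREE]
Free blocks: [5 10] total_free=15 largest=10 -> 100*(15-10)/15 = 500/15 ≈ 33.333 -> rounds to 33

Answer: 33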